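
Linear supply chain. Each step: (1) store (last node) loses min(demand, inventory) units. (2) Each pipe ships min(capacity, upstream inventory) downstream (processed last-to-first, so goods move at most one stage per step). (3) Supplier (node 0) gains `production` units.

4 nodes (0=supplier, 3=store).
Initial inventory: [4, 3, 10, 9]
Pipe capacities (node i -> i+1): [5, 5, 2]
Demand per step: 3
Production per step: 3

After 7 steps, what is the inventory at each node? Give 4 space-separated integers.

Step 1: demand=3,sold=3 ship[2->3]=2 ship[1->2]=3 ship[0->1]=4 prod=3 -> inv=[3 4 11 8]
Step 2: demand=3,sold=3 ship[2->3]=2 ship[1->2]=4 ship[0->1]=3 prod=3 -> inv=[3 3 13 7]
Step 3: demand=3,sold=3 ship[2->3]=2 ship[1->2]=3 ship[0->1]=3 prod=3 -> inv=[3 3 14 6]
Step 4: demand=3,sold=3 ship[2->3]=2 ship[1->2]=3 ship[0->1]=3 prod=3 -> inv=[3 3 15 5]
Step 5: demand=3,sold=3 ship[2->3]=2 ship[1->2]=3 ship[0->1]=3 prod=3 -> inv=[3 3 16 4]
Step 6: demand=3,sold=3 ship[2->3]=2 ship[1->2]=3 ship[0->1]=3 prod=3 -> inv=[3 3 17 3]
Step 7: demand=3,sold=3 ship[2->3]=2 ship[1->2]=3 ship[0->1]=3 prod=3 -> inv=[3 3 18 2]

3 3 18 2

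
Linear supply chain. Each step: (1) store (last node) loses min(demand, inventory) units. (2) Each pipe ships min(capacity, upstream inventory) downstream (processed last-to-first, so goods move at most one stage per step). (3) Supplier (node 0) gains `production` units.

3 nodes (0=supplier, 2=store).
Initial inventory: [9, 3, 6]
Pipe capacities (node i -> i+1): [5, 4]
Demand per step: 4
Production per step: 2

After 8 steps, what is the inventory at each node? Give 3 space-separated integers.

Step 1: demand=4,sold=4 ship[1->2]=3 ship[0->1]=5 prod=2 -> inv=[6 5 5]
Step 2: demand=4,sold=4 ship[1->2]=4 ship[0->1]=5 prod=2 -> inv=[3 6 5]
Step 3: demand=4,sold=4 ship[1->2]=4 ship[0->1]=3 prod=2 -> inv=[2 5 5]
Step 4: demand=4,sold=4 ship[1->2]=4 ship[0->1]=2 prod=2 -> inv=[2 3 5]
Step 5: demand=4,sold=4 ship[1->2]=3 ship[0->1]=2 prod=2 -> inv=[2 2 4]
Step 6: demand=4,sold=4 ship[1->2]=2 ship[0->1]=2 prod=2 -> inv=[2 2 2]
Step 7: demand=4,sold=2 ship[1->2]=2 ship[0->1]=2 prod=2 -> inv=[2 2 2]
Step 8: demand=4,sold=2 ship[1->2]=2 ship[0->1]=2 prod=2 -> inv=[2 2 2]

2 2 2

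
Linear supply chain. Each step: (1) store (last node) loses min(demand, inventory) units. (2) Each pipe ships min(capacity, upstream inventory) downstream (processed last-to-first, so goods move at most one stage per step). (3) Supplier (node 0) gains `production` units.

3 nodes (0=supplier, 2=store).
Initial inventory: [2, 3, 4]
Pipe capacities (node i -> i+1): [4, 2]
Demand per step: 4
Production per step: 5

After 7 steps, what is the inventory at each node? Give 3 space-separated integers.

Step 1: demand=4,sold=4 ship[1->2]=2 ship[0->1]=2 prod=5 -> inv=[5 3 2]
Step 2: demand=4,sold=2 ship[1->2]=2 ship[0->1]=4 prod=5 -> inv=[6 5 2]
Step 3: demand=4,sold=2 ship[1->2]=2 ship[0->1]=4 prod=5 -> inv=[7 7 2]
Step 4: demand=4,sold=2 ship[1->2]=2 ship[0->1]=4 prod=5 -> inv=[8 9 2]
Step 5: demand=4,sold=2 ship[1->2]=2 ship[0->1]=4 prod=5 -> inv=[9 11 2]
Step 6: demand=4,sold=2 ship[1->2]=2 ship[0->1]=4 prod=5 -> inv=[10 13 2]
Step 7: demand=4,sold=2 ship[1->2]=2 ship[0->1]=4 prod=5 -> inv=[11 15 2]

11 15 2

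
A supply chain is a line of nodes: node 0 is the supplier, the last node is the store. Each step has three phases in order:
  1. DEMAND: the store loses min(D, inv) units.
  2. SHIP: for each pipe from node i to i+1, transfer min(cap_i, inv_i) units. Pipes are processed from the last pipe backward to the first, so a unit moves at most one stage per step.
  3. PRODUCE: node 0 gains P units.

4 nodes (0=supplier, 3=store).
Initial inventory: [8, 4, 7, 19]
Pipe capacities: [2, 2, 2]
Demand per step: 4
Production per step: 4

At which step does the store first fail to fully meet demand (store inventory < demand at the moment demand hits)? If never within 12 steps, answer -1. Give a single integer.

Step 1: demand=4,sold=4 ship[2->3]=2 ship[1->2]=2 ship[0->1]=2 prod=4 -> [10 4 7 17]
Step 2: demand=4,sold=4 ship[2->3]=2 ship[1->2]=2 ship[0->1]=2 prod=4 -> [12 4 7 15]
Step 3: demand=4,sold=4 ship[2->3]=2 ship[1->2]=2 ship[0->1]=2 prod=4 -> [14 4 7 13]
Step 4: demand=4,sold=4 ship[2->3]=2 ship[1->2]=2 ship[0->1]=2 prod=4 -> [16 4 7 11]
Step 5: demand=4,sold=4 ship[2->3]=2 ship[1->2]=2 ship[0->1]=2 prod=4 -> [18 4 7 9]
Step 6: demand=4,sold=4 ship[2->3]=2 ship[1->2]=2 ship[0->1]=2 prod=4 -> [20 4 7 7]
Step 7: demand=4,sold=4 ship[2->3]=2 ship[1->2]=2 ship[0->1]=2 prod=4 -> [22 4 7 5]
Step 8: demand=4,sold=4 ship[2->3]=2 ship[1->2]=2 ship[0->1]=2 prod=4 -> [24 4 7 3]
Step 9: demand=4,sold=3 ship[2->3]=2 ship[1->2]=2 ship[0->1]=2 prod=4 -> [26 4 7 2]
Step 10: demand=4,sold=2 ship[2->3]=2 ship[1->2]=2 ship[0->1]=2 prod=4 -> [28 4 7 2]
Step 11: demand=4,sold=2 ship[2->3]=2 ship[1->2]=2 ship[0->1]=2 prod=4 -> [30 4 7 2]
Step 12: demand=4,sold=2 ship[2->3]=2 ship[1->2]=2 ship[0->1]=2 prod=4 -> [32 4 7 2]
First stockout at step 9

9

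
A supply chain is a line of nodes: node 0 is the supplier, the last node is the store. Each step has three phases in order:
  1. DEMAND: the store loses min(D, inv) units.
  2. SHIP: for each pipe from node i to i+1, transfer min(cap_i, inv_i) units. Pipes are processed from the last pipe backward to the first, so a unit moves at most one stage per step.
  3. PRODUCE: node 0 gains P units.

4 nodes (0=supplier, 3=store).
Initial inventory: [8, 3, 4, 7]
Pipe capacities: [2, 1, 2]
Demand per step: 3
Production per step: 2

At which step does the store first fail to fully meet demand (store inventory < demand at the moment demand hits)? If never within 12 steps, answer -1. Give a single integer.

Step 1: demand=3,sold=3 ship[2->3]=2 ship[1->2]=1 ship[0->1]=2 prod=2 -> [8 4 3 6]
Step 2: demand=3,sold=3 ship[2->3]=2 ship[1->2]=1 ship[0->1]=2 prod=2 -> [8 5 2 5]
Step 3: demand=3,sold=3 ship[2->3]=2 ship[1->2]=1 ship[0->1]=2 prod=2 -> [8 6 1 4]
Step 4: demand=3,sold=3 ship[2->3]=1 ship[1->2]=1 ship[0->1]=2 prod=2 -> [8 7 1 2]
Step 5: demand=3,sold=2 ship[2->3]=1 ship[1->2]=1 ship[0->1]=2 prod=2 -> [8 8 1 1]
Step 6: demand=3,sold=1 ship[2->3]=1 ship[1->2]=1 ship[0->1]=2 prod=2 -> [8 9 1 1]
Step 7: demand=3,sold=1 ship[2->3]=1 ship[1->2]=1 ship[0->1]=2 prod=2 -> [8 10 1 1]
Step 8: demand=3,sold=1 ship[2->3]=1 ship[1->2]=1 ship[0->1]=2 prod=2 -> [8 11 1 1]
Step 9: demand=3,sold=1 ship[2->3]=1 ship[1->2]=1 ship[0->1]=2 prod=2 -> [8 12 1 1]
Step 10: demand=3,sold=1 ship[2->3]=1 ship[1->2]=1 ship[0->1]=2 prod=2 -> [8 13 1 1]
Step 11: demand=3,sold=1 ship[2->3]=1 ship[1->2]=1 ship[0->1]=2 prod=2 -> [8 14 1 1]
Step 12: demand=3,sold=1 ship[2->3]=1 ship[1->2]=1 ship[0->1]=2 prod=2 -> [8 15 1 1]
First stockout at step 5

5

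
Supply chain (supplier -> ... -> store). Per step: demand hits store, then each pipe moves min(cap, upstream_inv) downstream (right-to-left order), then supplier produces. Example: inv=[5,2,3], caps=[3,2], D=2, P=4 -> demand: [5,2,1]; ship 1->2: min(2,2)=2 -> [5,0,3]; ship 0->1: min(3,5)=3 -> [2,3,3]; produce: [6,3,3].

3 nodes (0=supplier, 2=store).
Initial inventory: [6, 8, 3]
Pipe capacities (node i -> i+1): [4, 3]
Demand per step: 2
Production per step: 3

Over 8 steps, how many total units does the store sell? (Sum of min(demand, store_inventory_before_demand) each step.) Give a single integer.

Step 1: sold=2 (running total=2) -> [5 9 4]
Step 2: sold=2 (running total=4) -> [4 10 5]
Step 3: sold=2 (running total=6) -> [3 11 6]
Step 4: sold=2 (running total=8) -> [3 11 7]
Step 5: sold=2 (running total=10) -> [3 11 8]
Step 6: sold=2 (running total=12) -> [3 11 9]
Step 7: sold=2 (running total=14) -> [3 11 10]
Step 8: sold=2 (running total=16) -> [3 11 11]

Answer: 16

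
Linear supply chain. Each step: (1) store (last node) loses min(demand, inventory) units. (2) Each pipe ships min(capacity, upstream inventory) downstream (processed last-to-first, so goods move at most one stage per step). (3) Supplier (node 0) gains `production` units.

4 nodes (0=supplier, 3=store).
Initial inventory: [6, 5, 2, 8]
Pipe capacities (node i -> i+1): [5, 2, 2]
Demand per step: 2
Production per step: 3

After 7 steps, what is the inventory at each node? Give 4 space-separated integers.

Step 1: demand=2,sold=2 ship[2->3]=2 ship[1->2]=2 ship[0->1]=5 prod=3 -> inv=[4 8 2 8]
Step 2: demand=2,sold=2 ship[2->3]=2 ship[1->2]=2 ship[0->1]=4 prod=3 -> inv=[3 10 2 8]
Step 3: demand=2,sold=2 ship[2->3]=2 ship[1->2]=2 ship[0->1]=3 prod=3 -> inv=[3 11 2 8]
Step 4: demand=2,sold=2 ship[2->3]=2 ship[1->2]=2 ship[0->1]=3 prod=3 -> inv=[3 12 2 8]
Step 5: demand=2,sold=2 ship[2->3]=2 ship[1->2]=2 ship[0->1]=3 prod=3 -> inv=[3 13 2 8]
Step 6: demand=2,sold=2 ship[2->3]=2 ship[1->2]=2 ship[0->1]=3 prod=3 -> inv=[3 14 2 8]
Step 7: demand=2,sold=2 ship[2->3]=2 ship[1->2]=2 ship[0->1]=3 prod=3 -> inv=[3 15 2 8]

3 15 2 8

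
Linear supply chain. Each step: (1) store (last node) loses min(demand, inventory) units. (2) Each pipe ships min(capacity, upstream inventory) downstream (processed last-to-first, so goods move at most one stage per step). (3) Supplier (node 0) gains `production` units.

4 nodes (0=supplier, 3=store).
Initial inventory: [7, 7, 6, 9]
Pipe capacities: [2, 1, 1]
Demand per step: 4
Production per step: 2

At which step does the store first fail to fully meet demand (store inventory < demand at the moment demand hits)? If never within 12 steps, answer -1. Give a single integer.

Step 1: demand=4,sold=4 ship[2->3]=1 ship[1->2]=1 ship[0->1]=2 prod=2 -> [7 8 6 6]
Step 2: demand=4,sold=4 ship[2->3]=1 ship[1->2]=1 ship[0->1]=2 prod=2 -> [7 9 6 3]
Step 3: demand=4,sold=3 ship[2->3]=1 ship[1->2]=1 ship[0->1]=2 prod=2 -> [7 10 6 1]
Step 4: demand=4,sold=1 ship[2->3]=1 ship[1->2]=1 ship[0->1]=2 prod=2 -> [7 11 6 1]
Step 5: demand=4,sold=1 ship[2->3]=1 ship[1->2]=1 ship[0->1]=2 prod=2 -> [7 12 6 1]
Step 6: demand=4,sold=1 ship[2->3]=1 ship[1->2]=1 ship[0->1]=2 prod=2 -> [7 13 6 1]
Step 7: demand=4,sold=1 ship[2->3]=1 ship[1->2]=1 ship[0->1]=2 prod=2 -> [7 14 6 1]
Step 8: demand=4,sold=1 ship[2->3]=1 ship[1->2]=1 ship[0->1]=2 prod=2 -> [7 15 6 1]
Step 9: demand=4,sold=1 ship[2->3]=1 ship[1->2]=1 ship[0->1]=2 prod=2 -> [7 16 6 1]
Step 10: demand=4,sold=1 ship[2->3]=1 ship[1->2]=1 ship[0->1]=2 prod=2 -> [7 17 6 1]
Step 11: demand=4,sold=1 ship[2->3]=1 ship[1->2]=1 ship[0->1]=2 prod=2 -> [7 18 6 1]
Step 12: demand=4,sold=1 ship[2->3]=1 ship[1->2]=1 ship[0->1]=2 prod=2 -> [7 19 6 1]
First stockout at step 3

3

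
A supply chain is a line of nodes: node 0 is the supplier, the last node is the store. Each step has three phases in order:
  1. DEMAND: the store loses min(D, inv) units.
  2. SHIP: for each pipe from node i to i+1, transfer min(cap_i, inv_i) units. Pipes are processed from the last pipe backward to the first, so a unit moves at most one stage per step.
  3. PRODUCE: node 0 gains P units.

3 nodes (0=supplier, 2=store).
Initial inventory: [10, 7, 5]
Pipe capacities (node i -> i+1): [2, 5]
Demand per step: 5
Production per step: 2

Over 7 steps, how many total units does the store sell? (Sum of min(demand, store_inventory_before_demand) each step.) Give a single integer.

Answer: 22

Derivation:
Step 1: sold=5 (running total=5) -> [10 4 5]
Step 2: sold=5 (running total=10) -> [10 2 4]
Step 3: sold=4 (running total=14) -> [10 2 2]
Step 4: sold=2 (running total=16) -> [10 2 2]
Step 5: sold=2 (running total=18) -> [10 2 2]
Step 6: sold=2 (running total=20) -> [10 2 2]
Step 7: sold=2 (running total=22) -> [10 2 2]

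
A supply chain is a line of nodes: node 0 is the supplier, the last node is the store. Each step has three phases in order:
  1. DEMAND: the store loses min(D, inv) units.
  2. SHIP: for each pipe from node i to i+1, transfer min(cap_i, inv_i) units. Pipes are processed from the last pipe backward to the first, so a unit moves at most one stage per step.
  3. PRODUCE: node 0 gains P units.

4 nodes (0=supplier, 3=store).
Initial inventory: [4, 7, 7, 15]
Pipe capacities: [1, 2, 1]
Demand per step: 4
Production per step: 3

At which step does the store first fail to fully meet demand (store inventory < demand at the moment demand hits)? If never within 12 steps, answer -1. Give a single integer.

Step 1: demand=4,sold=4 ship[2->3]=1 ship[1->2]=2 ship[0->1]=1 prod=3 -> [6 6 8 12]
Step 2: demand=4,sold=4 ship[2->3]=1 ship[1->2]=2 ship[0->1]=1 prod=3 -> [8 5 9 9]
Step 3: demand=4,sold=4 ship[2->3]=1 ship[1->2]=2 ship[0->1]=1 prod=3 -> [10 4 10 6]
Step 4: demand=4,sold=4 ship[2->3]=1 ship[1->2]=2 ship[0->1]=1 prod=3 -> [12 3 11 3]
Step 5: demand=4,sold=3 ship[2->3]=1 ship[1->2]=2 ship[0->1]=1 prod=3 -> [14 2 12 1]
Step 6: demand=4,sold=1 ship[2->3]=1 ship[1->2]=2 ship[0->1]=1 prod=3 -> [16 1 13 1]
Step 7: demand=4,sold=1 ship[2->3]=1 ship[1->2]=1 ship[0->1]=1 prod=3 -> [18 1 13 1]
Step 8: demand=4,sold=1 ship[2->3]=1 ship[1->2]=1 ship[0->1]=1 prod=3 -> [20 1 13 1]
Step 9: demand=4,sold=1 ship[2->3]=1 ship[1->2]=1 ship[0->1]=1 prod=3 -> [22 1 13 1]
Step 10: demand=4,sold=1 ship[2->3]=1 ship[1->2]=1 ship[0->1]=1 prod=3 -> [24 1 13 1]
Step 11: demand=4,sold=1 ship[2->3]=1 ship[1->2]=1 ship[0->1]=1 prod=3 -> [26 1 13 1]
Step 12: demand=4,sold=1 ship[2->3]=1 ship[1->2]=1 ship[0->1]=1 prod=3 -> [28 1 13 1]
First stockout at step 5

5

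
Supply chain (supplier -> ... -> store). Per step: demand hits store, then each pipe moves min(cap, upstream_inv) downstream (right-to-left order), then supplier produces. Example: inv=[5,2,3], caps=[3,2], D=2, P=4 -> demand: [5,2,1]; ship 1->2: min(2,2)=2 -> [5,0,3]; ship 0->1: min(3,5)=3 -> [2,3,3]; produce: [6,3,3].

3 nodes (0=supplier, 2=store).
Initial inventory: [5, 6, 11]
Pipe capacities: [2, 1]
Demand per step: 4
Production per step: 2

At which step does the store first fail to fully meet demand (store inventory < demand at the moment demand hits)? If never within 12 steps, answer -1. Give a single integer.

Step 1: demand=4,sold=4 ship[1->2]=1 ship[0->1]=2 prod=2 -> [5 7 8]
Step 2: demand=4,sold=4 ship[1->2]=1 ship[0->1]=2 prod=2 -> [5 8 5]
Step 3: demand=4,sold=4 ship[1->2]=1 ship[0->1]=2 prod=2 -> [5 9 2]
Step 4: demand=4,sold=2 ship[1->2]=1 ship[0->1]=2 prod=2 -> [5 10 1]
Step 5: demand=4,sold=1 ship[1->2]=1 ship[0->1]=2 prod=2 -> [5 11 1]
Step 6: demand=4,sold=1 ship[1->2]=1 ship[0->1]=2 prod=2 -> [5 12 1]
Step 7: demand=4,sold=1 ship[1->2]=1 ship[0->1]=2 prod=2 -> [5 13 1]
Step 8: demand=4,sold=1 ship[1->2]=1 ship[0->1]=2 prod=2 -> [5 14 1]
Step 9: demand=4,sold=1 ship[1->2]=1 ship[0->1]=2 prod=2 -> [5 15 1]
Step 10: demand=4,sold=1 ship[1->2]=1 ship[0->1]=2 prod=2 -> [5 16 1]
Step 11: demand=4,sold=1 ship[1->2]=1 ship[0->1]=2 prod=2 -> [5 17 1]
Step 12: demand=4,sold=1 ship[1->2]=1 ship[0->1]=2 prod=2 -> [5 18 1]
First stockout at step 4

4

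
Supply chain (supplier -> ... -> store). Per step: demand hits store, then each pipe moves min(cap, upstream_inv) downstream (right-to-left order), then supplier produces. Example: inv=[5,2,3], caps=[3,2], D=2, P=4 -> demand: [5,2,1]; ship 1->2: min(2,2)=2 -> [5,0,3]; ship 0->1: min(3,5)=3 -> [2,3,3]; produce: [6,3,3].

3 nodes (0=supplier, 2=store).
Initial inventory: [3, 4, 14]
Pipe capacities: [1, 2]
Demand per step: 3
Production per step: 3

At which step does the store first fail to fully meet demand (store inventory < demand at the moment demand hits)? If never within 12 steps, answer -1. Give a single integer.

Step 1: demand=3,sold=3 ship[1->2]=2 ship[0->1]=1 prod=3 -> [5 3 13]
Step 2: demand=3,sold=3 ship[1->2]=2 ship[0->1]=1 prod=3 -> [7 2 12]
Step 3: demand=3,sold=3 ship[1->2]=2 ship[0->1]=1 prod=3 -> [9 1 11]
Step 4: demand=3,sold=3 ship[1->2]=1 ship[0->1]=1 prod=3 -> [11 1 9]
Step 5: demand=3,sold=3 ship[1->2]=1 ship[0->1]=1 prod=3 -> [13 1 7]
Step 6: demand=3,sold=3 ship[1->2]=1 ship[0->1]=1 prod=3 -> [15 1 5]
Step 7: demand=3,sold=3 ship[1->2]=1 ship[0->1]=1 prod=3 -> [17 1 3]
Step 8: demand=3,sold=3 ship[1->2]=1 ship[0->1]=1 prod=3 -> [19 1 1]
Step 9: demand=3,sold=1 ship[1->2]=1 ship[0->1]=1 prod=3 -> [21 1 1]
Step 10: demand=3,sold=1 ship[1->2]=1 ship[0->1]=1 prod=3 -> [23 1 1]
Step 11: demand=3,sold=1 ship[1->2]=1 ship[0->1]=1 prod=3 -> [25 1 1]
Step 12: demand=3,sold=1 ship[1->2]=1 ship[0->1]=1 prod=3 -> [27 1 1]
First stockout at step 9

9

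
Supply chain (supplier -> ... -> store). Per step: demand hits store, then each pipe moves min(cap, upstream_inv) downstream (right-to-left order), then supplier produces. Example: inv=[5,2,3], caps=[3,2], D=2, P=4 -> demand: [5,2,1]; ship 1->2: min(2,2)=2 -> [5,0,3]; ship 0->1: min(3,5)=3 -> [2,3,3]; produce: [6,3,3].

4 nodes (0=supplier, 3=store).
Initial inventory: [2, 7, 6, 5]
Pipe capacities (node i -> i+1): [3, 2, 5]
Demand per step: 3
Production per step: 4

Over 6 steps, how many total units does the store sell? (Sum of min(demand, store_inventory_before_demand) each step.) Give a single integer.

Step 1: sold=3 (running total=3) -> [4 7 3 7]
Step 2: sold=3 (running total=6) -> [5 8 2 7]
Step 3: sold=3 (running total=9) -> [6 9 2 6]
Step 4: sold=3 (running total=12) -> [7 10 2 5]
Step 5: sold=3 (running total=15) -> [8 11 2 4]
Step 6: sold=3 (running total=18) -> [9 12 2 3]

Answer: 18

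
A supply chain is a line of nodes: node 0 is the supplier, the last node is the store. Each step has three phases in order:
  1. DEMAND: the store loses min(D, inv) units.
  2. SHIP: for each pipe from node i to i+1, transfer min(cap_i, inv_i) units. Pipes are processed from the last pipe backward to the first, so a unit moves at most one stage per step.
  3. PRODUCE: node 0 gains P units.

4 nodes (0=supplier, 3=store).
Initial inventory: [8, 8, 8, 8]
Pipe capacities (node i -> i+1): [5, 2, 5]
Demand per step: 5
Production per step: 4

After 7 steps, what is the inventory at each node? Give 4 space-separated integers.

Step 1: demand=5,sold=5 ship[2->3]=5 ship[1->2]=2 ship[0->1]=5 prod=4 -> inv=[7 11 5 8]
Step 2: demand=5,sold=5 ship[2->3]=5 ship[1->2]=2 ship[0->1]=5 prod=4 -> inv=[6 14 2 8]
Step 3: demand=5,sold=5 ship[2->3]=2 ship[1->2]=2 ship[0->1]=5 prod=4 -> inv=[5 17 2 5]
Step 4: demand=5,sold=5 ship[2->3]=2 ship[1->2]=2 ship[0->1]=5 prod=4 -> inv=[4 20 2 2]
Step 5: demand=5,sold=2 ship[2->3]=2 ship[1->2]=2 ship[0->1]=4 prod=4 -> inv=[4 22 2 2]
Step 6: demand=5,sold=2 ship[2->3]=2 ship[1->2]=2 ship[0->1]=4 prod=4 -> inv=[4 24 2 2]
Step 7: demand=5,sold=2 ship[2->3]=2 ship[1->2]=2 ship[0->1]=4 prod=4 -> inv=[4 26 2 2]

4 26 2 2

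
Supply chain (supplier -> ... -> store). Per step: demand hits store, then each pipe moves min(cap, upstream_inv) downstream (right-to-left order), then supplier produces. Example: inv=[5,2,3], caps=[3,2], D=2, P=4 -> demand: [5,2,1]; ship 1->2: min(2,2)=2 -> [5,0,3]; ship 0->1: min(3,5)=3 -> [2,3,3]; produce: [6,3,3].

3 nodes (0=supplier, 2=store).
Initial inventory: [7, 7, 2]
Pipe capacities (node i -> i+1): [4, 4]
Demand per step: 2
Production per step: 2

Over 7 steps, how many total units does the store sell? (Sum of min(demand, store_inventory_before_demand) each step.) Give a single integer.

Step 1: sold=2 (running total=2) -> [5 7 4]
Step 2: sold=2 (running total=4) -> [3 7 6]
Step 3: sold=2 (running total=6) -> [2 6 8]
Step 4: sold=2 (running total=8) -> [2 4 10]
Step 5: sold=2 (running total=10) -> [2 2 12]
Step 6: sold=2 (running total=12) -> [2 2 12]
Step 7: sold=2 (running total=14) -> [2 2 12]

Answer: 14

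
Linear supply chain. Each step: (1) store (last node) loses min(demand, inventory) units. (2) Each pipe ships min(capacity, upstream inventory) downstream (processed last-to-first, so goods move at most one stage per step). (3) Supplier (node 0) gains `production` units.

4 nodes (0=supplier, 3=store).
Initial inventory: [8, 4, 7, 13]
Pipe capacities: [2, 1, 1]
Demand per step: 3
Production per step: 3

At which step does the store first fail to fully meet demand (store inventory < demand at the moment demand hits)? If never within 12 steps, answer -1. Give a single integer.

Step 1: demand=3,sold=3 ship[2->3]=1 ship[1->2]=1 ship[0->1]=2 prod=3 -> [9 5 7 11]
Step 2: demand=3,sold=3 ship[2->3]=1 ship[1->2]=1 ship[0->1]=2 prod=3 -> [10 6 7 9]
Step 3: demand=3,sold=3 ship[2->3]=1 ship[1->2]=1 ship[0->1]=2 prod=3 -> [11 7 7 7]
Step 4: demand=3,sold=3 ship[2->3]=1 ship[1->2]=1 ship[0->1]=2 prod=3 -> [12 8 7 5]
Step 5: demand=3,sold=3 ship[2->3]=1 ship[1->2]=1 ship[0->1]=2 prod=3 -> [13 9 7 3]
Step 6: demand=3,sold=3 ship[2->3]=1 ship[1->2]=1 ship[0->1]=2 prod=3 -> [14 10 7 1]
Step 7: demand=3,sold=1 ship[2->3]=1 ship[1->2]=1 ship[0->1]=2 prod=3 -> [15 11 7 1]
Step 8: demand=3,sold=1 ship[2->3]=1 ship[1->2]=1 ship[0->1]=2 prod=3 -> [16 12 7 1]
Step 9: demand=3,sold=1 ship[2->3]=1 ship[1->2]=1 ship[0->1]=2 prod=3 -> [17 13 7 1]
Step 10: demand=3,sold=1 ship[2->3]=1 ship[1->2]=1 ship[0->1]=2 prod=3 -> [18 14 7 1]
Step 11: demand=3,sold=1 ship[2->3]=1 ship[1->2]=1 ship[0->1]=2 prod=3 -> [19 15 7 1]
Step 12: demand=3,sold=1 ship[2->3]=1 ship[1->2]=1 ship[0->1]=2 prod=3 -> [20 16 7 1]
First stockout at step 7

7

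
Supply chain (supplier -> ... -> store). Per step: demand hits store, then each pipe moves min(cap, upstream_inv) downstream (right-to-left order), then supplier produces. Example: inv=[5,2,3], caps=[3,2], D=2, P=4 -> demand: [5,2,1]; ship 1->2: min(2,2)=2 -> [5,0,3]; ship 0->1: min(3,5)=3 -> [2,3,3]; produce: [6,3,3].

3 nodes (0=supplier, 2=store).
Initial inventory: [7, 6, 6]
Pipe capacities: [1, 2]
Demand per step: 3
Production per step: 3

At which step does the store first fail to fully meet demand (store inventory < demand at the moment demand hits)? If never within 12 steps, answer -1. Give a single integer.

Step 1: demand=3,sold=3 ship[1->2]=2 ship[0->1]=1 prod=3 -> [9 5 5]
Step 2: demand=3,sold=3 ship[1->2]=2 ship[0->1]=1 prod=3 -> [11 4 4]
Step 3: demand=3,sold=3 ship[1->2]=2 ship[0->1]=1 prod=3 -> [13 3 3]
Step 4: demand=3,sold=3 ship[1->2]=2 ship[0->1]=1 prod=3 -> [15 2 2]
Step 5: demand=3,sold=2 ship[1->2]=2 ship[0->1]=1 prod=3 -> [17 1 2]
Step 6: demand=3,sold=2 ship[1->2]=1 ship[0->1]=1 prod=3 -> [19 1 1]
Step 7: demand=3,sold=1 ship[1->2]=1 ship[0->1]=1 prod=3 -> [21 1 1]
Step 8: demand=3,sold=1 ship[1->2]=1 ship[0->1]=1 prod=3 -> [23 1 1]
Step 9: demand=3,sold=1 ship[1->2]=1 ship[0->1]=1 prod=3 -> [25 1 1]
Step 10: demand=3,sold=1 ship[1->2]=1 ship[0->1]=1 prod=3 -> [27 1 1]
Step 11: demand=3,sold=1 ship[1->2]=1 ship[0->1]=1 prod=3 -> [29 1 1]
Step 12: demand=3,sold=1 ship[1->2]=1 ship[0->1]=1 prod=3 -> [31 1 1]
First stockout at step 5

5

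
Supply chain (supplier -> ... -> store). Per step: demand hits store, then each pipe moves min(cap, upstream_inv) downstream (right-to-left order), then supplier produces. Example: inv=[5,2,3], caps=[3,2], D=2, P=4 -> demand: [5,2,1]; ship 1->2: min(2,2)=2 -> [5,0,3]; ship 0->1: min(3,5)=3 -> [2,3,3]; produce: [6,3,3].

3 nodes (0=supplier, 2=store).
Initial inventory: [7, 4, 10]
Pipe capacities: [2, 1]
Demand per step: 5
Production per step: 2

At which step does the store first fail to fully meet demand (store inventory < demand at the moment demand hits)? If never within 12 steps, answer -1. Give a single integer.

Step 1: demand=5,sold=5 ship[1->2]=1 ship[0->1]=2 prod=2 -> [7 5 6]
Step 2: demand=5,sold=5 ship[1->2]=1 ship[0->1]=2 prod=2 -> [7 6 2]
Step 3: demand=5,sold=2 ship[1->2]=1 ship[0->1]=2 prod=2 -> [7 7 1]
Step 4: demand=5,sold=1 ship[1->2]=1 ship[0->1]=2 prod=2 -> [7 8 1]
Step 5: demand=5,sold=1 ship[1->2]=1 ship[0->1]=2 prod=2 -> [7 9 1]
Step 6: demand=5,sold=1 ship[1->2]=1 ship[0->1]=2 prod=2 -> [7 10 1]
Step 7: demand=5,sold=1 ship[1->2]=1 ship[0->1]=2 prod=2 -> [7 11 1]
Step 8: demand=5,sold=1 ship[1->2]=1 ship[0->1]=2 prod=2 -> [7 12 1]
Step 9: demand=5,sold=1 ship[1->2]=1 ship[0->1]=2 prod=2 -> [7 13 1]
Step 10: demand=5,sold=1 ship[1->2]=1 ship[0->1]=2 prod=2 -> [7 14 1]
Step 11: demand=5,sold=1 ship[1->2]=1 ship[0->1]=2 prod=2 -> [7 15 1]
Step 12: demand=5,sold=1 ship[1->2]=1 ship[0->1]=2 prod=2 -> [7 16 1]
First stockout at step 3

3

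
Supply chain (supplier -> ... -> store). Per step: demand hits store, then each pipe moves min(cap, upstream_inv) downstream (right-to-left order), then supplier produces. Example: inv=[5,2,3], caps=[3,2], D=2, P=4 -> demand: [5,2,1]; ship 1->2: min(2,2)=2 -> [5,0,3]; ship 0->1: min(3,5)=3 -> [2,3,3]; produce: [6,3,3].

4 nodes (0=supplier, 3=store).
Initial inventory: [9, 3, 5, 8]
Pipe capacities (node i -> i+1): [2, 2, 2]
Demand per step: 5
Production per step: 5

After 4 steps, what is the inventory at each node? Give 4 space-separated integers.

Step 1: demand=5,sold=5 ship[2->3]=2 ship[1->2]=2 ship[0->1]=2 prod=5 -> inv=[12 3 5 5]
Step 2: demand=5,sold=5 ship[2->3]=2 ship[1->2]=2 ship[0->1]=2 prod=5 -> inv=[15 3 5 2]
Step 3: demand=5,sold=2 ship[2->3]=2 ship[1->2]=2 ship[0->1]=2 prod=5 -> inv=[18 3 5 2]
Step 4: demand=5,sold=2 ship[2->3]=2 ship[1->2]=2 ship[0->1]=2 prod=5 -> inv=[21 3 5 2]

21 3 5 2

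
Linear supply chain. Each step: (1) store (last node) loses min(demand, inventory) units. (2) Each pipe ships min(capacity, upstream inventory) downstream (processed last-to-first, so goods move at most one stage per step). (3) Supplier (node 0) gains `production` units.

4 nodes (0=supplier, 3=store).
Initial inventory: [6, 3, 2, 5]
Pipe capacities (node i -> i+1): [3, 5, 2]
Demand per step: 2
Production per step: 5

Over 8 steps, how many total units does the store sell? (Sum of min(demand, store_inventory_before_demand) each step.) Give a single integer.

Step 1: sold=2 (running total=2) -> [8 3 3 5]
Step 2: sold=2 (running total=4) -> [10 3 4 5]
Step 3: sold=2 (running total=6) -> [12 3 5 5]
Step 4: sold=2 (running total=8) -> [14 3 6 5]
Step 5: sold=2 (running total=10) -> [16 3 7 5]
Step 6: sold=2 (running total=12) -> [18 3 8 5]
Step 7: sold=2 (running total=14) -> [20 3 9 5]
Step 8: sold=2 (running total=16) -> [22 3 10 5]

Answer: 16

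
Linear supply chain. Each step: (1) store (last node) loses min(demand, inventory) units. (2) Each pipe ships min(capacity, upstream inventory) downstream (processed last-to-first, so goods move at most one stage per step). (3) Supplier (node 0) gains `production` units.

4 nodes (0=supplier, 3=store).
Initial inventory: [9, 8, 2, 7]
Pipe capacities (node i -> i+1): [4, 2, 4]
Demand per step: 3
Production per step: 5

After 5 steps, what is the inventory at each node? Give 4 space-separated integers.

Step 1: demand=3,sold=3 ship[2->3]=2 ship[1->2]=2 ship[0->1]=4 prod=5 -> inv=[10 10 2 6]
Step 2: demand=3,sold=3 ship[2->3]=2 ship[1->2]=2 ship[0->1]=4 prod=5 -> inv=[11 12 2 5]
Step 3: demand=3,sold=3 ship[2->3]=2 ship[1->2]=2 ship[0->1]=4 prod=5 -> inv=[12 14 2 4]
Step 4: demand=3,sold=3 ship[2->3]=2 ship[1->2]=2 ship[0->1]=4 prod=5 -> inv=[13 16 2 3]
Step 5: demand=3,sold=3 ship[2->3]=2 ship[1->2]=2 ship[0->1]=4 prod=5 -> inv=[14 18 2 2]

14 18 2 2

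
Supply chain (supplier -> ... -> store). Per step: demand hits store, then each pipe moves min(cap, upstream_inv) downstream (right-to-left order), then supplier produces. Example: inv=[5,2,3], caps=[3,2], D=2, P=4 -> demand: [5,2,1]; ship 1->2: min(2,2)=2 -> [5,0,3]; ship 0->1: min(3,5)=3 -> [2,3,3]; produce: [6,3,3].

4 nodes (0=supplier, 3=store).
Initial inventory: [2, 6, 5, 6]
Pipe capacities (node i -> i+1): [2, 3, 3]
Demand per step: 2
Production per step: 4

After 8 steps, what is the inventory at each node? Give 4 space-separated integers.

Step 1: demand=2,sold=2 ship[2->3]=3 ship[1->2]=3 ship[0->1]=2 prod=4 -> inv=[4 5 5 7]
Step 2: demand=2,sold=2 ship[2->3]=3 ship[1->2]=3 ship[0->1]=2 prod=4 -> inv=[6 4 5 8]
Step 3: demand=2,sold=2 ship[2->3]=3 ship[1->2]=3 ship[0->1]=2 prod=4 -> inv=[8 3 5 9]
Step 4: demand=2,sold=2 ship[2->3]=3 ship[1->2]=3 ship[0->1]=2 prod=4 -> inv=[10 2 5 10]
Step 5: demand=2,sold=2 ship[2->3]=3 ship[1->2]=2 ship[0->1]=2 prod=4 -> inv=[12 2 4 11]
Step 6: demand=2,sold=2 ship[2->3]=3 ship[1->2]=2 ship[0->1]=2 prod=4 -> inv=[14 2 3 12]
Step 7: demand=2,sold=2 ship[2->3]=3 ship[1->2]=2 ship[0->1]=2 prod=4 -> inv=[16 2 2 13]
Step 8: demand=2,sold=2 ship[2->3]=2 ship[1->2]=2 ship[0->1]=2 prod=4 -> inv=[18 2 2 13]

18 2 2 13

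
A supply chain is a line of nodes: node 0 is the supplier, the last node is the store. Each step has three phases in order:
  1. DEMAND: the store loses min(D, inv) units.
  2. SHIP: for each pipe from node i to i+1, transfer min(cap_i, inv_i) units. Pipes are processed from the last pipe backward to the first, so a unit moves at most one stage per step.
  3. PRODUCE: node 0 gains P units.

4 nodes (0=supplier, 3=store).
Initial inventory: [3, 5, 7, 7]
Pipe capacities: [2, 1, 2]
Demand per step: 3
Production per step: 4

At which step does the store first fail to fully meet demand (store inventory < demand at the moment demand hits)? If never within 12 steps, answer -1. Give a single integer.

Step 1: demand=3,sold=3 ship[2->3]=2 ship[1->2]=1 ship[0->1]=2 prod=4 -> [5 6 6 6]
Step 2: demand=3,sold=3 ship[2->3]=2 ship[1->2]=1 ship[0->1]=2 prod=4 -> [7 7 5 5]
Step 3: demand=3,sold=3 ship[2->3]=2 ship[1->2]=1 ship[0->1]=2 prod=4 -> [9 8 4 4]
Step 4: demand=3,sold=3 ship[2->3]=2 ship[1->2]=1 ship[0->1]=2 prod=4 -> [11 9 3 3]
Step 5: demand=3,sold=3 ship[2->3]=2 ship[1->2]=1 ship[0->1]=2 prod=4 -> [13 10 2 2]
Step 6: demand=3,sold=2 ship[2->3]=2 ship[1->2]=1 ship[0->1]=2 prod=4 -> [15 11 1 2]
Step 7: demand=3,sold=2 ship[2->3]=1 ship[1->2]=1 ship[0->1]=2 prod=4 -> [17 12 1 1]
Step 8: demand=3,sold=1 ship[2->3]=1 ship[1->2]=1 ship[0->1]=2 prod=4 -> [19 13 1 1]
Step 9: demand=3,sold=1 ship[2->3]=1 ship[1->2]=1 ship[0->1]=2 prod=4 -> [21 14 1 1]
Step 10: demand=3,sold=1 ship[2->3]=1 ship[1->2]=1 ship[0->1]=2 prod=4 -> [23 15 1 1]
Step 11: demand=3,sold=1 ship[2->3]=1 ship[1->2]=1 ship[0->1]=2 prod=4 -> [25 16 1 1]
Step 12: demand=3,sold=1 ship[2->3]=1 ship[1->2]=1 ship[0->1]=2 prod=4 -> [27 17 1 1]
First stockout at step 6

6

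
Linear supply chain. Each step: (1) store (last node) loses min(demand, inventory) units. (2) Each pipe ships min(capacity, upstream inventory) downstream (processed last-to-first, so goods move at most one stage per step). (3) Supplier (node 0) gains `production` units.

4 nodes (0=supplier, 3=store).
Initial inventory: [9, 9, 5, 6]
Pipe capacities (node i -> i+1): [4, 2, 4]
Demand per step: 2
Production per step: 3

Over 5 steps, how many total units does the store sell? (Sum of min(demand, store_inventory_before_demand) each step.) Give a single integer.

Step 1: sold=2 (running total=2) -> [8 11 3 8]
Step 2: sold=2 (running total=4) -> [7 13 2 9]
Step 3: sold=2 (running total=6) -> [6 15 2 9]
Step 4: sold=2 (running total=8) -> [5 17 2 9]
Step 5: sold=2 (running total=10) -> [4 19 2 9]

Answer: 10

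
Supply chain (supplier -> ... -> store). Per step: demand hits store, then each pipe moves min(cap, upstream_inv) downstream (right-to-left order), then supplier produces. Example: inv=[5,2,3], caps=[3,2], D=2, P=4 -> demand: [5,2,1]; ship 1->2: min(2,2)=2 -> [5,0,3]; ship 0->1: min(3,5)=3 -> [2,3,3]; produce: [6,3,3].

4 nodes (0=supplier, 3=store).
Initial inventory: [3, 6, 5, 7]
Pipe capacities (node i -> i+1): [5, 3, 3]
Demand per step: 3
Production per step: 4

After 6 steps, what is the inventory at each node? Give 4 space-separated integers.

Step 1: demand=3,sold=3 ship[2->3]=3 ship[1->2]=3 ship[0->1]=3 prod=4 -> inv=[4 6 5 7]
Step 2: demand=3,sold=3 ship[2->3]=3 ship[1->2]=3 ship[0->1]=4 prod=4 -> inv=[4 7 5 7]
Step 3: demand=3,sold=3 ship[2->3]=3 ship[1->2]=3 ship[0->1]=4 prod=4 -> inv=[4 8 5 7]
Step 4: demand=3,sold=3 ship[2->3]=3 ship[1->2]=3 ship[0->1]=4 prod=4 -> inv=[4 9 5 7]
Step 5: demand=3,sold=3 ship[2->3]=3 ship[1->2]=3 ship[0->1]=4 prod=4 -> inv=[4 10 5 7]
Step 6: demand=3,sold=3 ship[2->3]=3 ship[1->2]=3 ship[0->1]=4 prod=4 -> inv=[4 11 5 7]

4 11 5 7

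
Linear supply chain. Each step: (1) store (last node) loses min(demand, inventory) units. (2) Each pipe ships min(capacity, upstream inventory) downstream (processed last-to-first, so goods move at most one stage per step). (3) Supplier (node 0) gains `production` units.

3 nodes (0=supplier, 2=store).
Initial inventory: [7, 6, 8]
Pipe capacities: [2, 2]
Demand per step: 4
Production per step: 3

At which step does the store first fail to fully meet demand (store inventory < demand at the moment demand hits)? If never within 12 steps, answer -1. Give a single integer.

Step 1: demand=4,sold=4 ship[1->2]=2 ship[0->1]=2 prod=3 -> [8 6 6]
Step 2: demand=4,sold=4 ship[1->2]=2 ship[0->1]=2 prod=3 -> [9 6 4]
Step 3: demand=4,sold=4 ship[1->2]=2 ship[0->1]=2 prod=3 -> [10 6 2]
Step 4: demand=4,sold=2 ship[1->2]=2 ship[0->1]=2 prod=3 -> [11 6 2]
Step 5: demand=4,sold=2 ship[1->2]=2 ship[0->1]=2 prod=3 -> [12 6 2]
Step 6: demand=4,sold=2 ship[1->2]=2 ship[0->1]=2 prod=3 -> [13 6 2]
Step 7: demand=4,sold=2 ship[1->2]=2 ship[0->1]=2 prod=3 -> [14 6 2]
Step 8: demand=4,sold=2 ship[1->2]=2 ship[0->1]=2 prod=3 -> [15 6 2]
Step 9: demand=4,sold=2 ship[1->2]=2 ship[0->1]=2 prod=3 -> [16 6 2]
Step 10: demand=4,sold=2 ship[1->2]=2 ship[0->1]=2 prod=3 -> [17 6 2]
Step 11: demand=4,sold=2 ship[1->2]=2 ship[0->1]=2 prod=3 -> [18 6 2]
Step 12: demand=4,sold=2 ship[1->2]=2 ship[0->1]=2 prod=3 -> [19 6 2]
First stockout at step 4

4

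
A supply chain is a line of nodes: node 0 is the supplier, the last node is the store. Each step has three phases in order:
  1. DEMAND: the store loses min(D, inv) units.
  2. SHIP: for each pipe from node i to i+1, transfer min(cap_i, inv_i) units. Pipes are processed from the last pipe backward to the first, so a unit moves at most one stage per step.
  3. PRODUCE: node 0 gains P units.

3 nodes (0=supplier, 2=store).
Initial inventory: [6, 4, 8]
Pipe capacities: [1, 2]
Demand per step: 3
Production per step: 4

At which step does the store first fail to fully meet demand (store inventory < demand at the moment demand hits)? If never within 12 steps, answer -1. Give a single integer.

Step 1: demand=3,sold=3 ship[1->2]=2 ship[0->1]=1 prod=4 -> [9 3 7]
Step 2: demand=3,sold=3 ship[1->2]=2 ship[0->1]=1 prod=4 -> [12 2 6]
Step 3: demand=3,sold=3 ship[1->2]=2 ship[0->1]=1 prod=4 -> [15 1 5]
Step 4: demand=3,sold=3 ship[1->2]=1 ship[0->1]=1 prod=4 -> [18 1 3]
Step 5: demand=3,sold=3 ship[1->2]=1 ship[0->1]=1 prod=4 -> [21 1 1]
Step 6: demand=3,sold=1 ship[1->2]=1 ship[0->1]=1 prod=4 -> [24 1 1]
Step 7: demand=3,sold=1 ship[1->2]=1 ship[0->1]=1 prod=4 -> [27 1 1]
Step 8: demand=3,sold=1 ship[1->2]=1 ship[0->1]=1 prod=4 -> [30 1 1]
Step 9: demand=3,sold=1 ship[1->2]=1 ship[0->1]=1 prod=4 -> [33 1 1]
Step 10: demand=3,sold=1 ship[1->2]=1 ship[0->1]=1 prod=4 -> [36 1 1]
Step 11: demand=3,sold=1 ship[1->2]=1 ship[0->1]=1 prod=4 -> [39 1 1]
Step 12: demand=3,sold=1 ship[1->2]=1 ship[0->1]=1 prod=4 -> [42 1 1]
First stockout at step 6

6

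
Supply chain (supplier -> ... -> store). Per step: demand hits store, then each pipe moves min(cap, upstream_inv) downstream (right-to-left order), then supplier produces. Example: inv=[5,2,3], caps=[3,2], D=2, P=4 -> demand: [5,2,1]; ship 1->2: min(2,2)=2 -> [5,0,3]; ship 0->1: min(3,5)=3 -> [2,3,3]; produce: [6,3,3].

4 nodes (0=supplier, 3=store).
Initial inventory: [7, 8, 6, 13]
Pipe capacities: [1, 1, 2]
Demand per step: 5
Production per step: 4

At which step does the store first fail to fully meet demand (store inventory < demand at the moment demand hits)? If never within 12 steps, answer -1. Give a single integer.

Step 1: demand=5,sold=5 ship[2->3]=2 ship[1->2]=1 ship[0->1]=1 prod=4 -> [10 8 5 10]
Step 2: demand=5,sold=5 ship[2->3]=2 ship[1->2]=1 ship[0->1]=1 prod=4 -> [13 8 4 7]
Step 3: demand=5,sold=5 ship[2->3]=2 ship[1->2]=1 ship[0->1]=1 prod=4 -> [16 8 3 4]
Step 4: demand=5,sold=4 ship[2->3]=2 ship[1->2]=1 ship[0->1]=1 prod=4 -> [19 8 2 2]
Step 5: demand=5,sold=2 ship[2->3]=2 ship[1->2]=1 ship[0->1]=1 prod=4 -> [22 8 1 2]
Step 6: demand=5,sold=2 ship[2->3]=1 ship[1->2]=1 ship[0->1]=1 prod=4 -> [25 8 1 1]
Step 7: demand=5,sold=1 ship[2->3]=1 ship[1->2]=1 ship[0->1]=1 prod=4 -> [28 8 1 1]
Step 8: demand=5,sold=1 ship[2->3]=1 ship[1->2]=1 ship[0->1]=1 prod=4 -> [31 8 1 1]
Step 9: demand=5,sold=1 ship[2->3]=1 ship[1->2]=1 ship[0->1]=1 prod=4 -> [34 8 1 1]
Step 10: demand=5,sold=1 ship[2->3]=1 ship[1->2]=1 ship[0->1]=1 prod=4 -> [37 8 1 1]
Step 11: demand=5,sold=1 ship[2->3]=1 ship[1->2]=1 ship[0->1]=1 prod=4 -> [40 8 1 1]
Step 12: demand=5,sold=1 ship[2->3]=1 ship[1->2]=1 ship[0->1]=1 prod=4 -> [43 8 1 1]
First stockout at step 4

4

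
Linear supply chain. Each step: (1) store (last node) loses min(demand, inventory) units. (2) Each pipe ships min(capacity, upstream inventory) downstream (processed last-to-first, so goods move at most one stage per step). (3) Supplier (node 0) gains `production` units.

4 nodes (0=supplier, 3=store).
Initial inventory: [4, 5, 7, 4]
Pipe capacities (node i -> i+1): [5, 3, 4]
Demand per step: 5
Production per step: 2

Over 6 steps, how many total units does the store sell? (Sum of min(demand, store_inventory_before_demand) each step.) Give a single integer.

Step 1: sold=4 (running total=4) -> [2 6 6 4]
Step 2: sold=4 (running total=8) -> [2 5 5 4]
Step 3: sold=4 (running total=12) -> [2 4 4 4]
Step 4: sold=4 (running total=16) -> [2 3 3 4]
Step 5: sold=4 (running total=20) -> [2 2 3 3]
Step 6: sold=3 (running total=23) -> [2 2 2 3]

Answer: 23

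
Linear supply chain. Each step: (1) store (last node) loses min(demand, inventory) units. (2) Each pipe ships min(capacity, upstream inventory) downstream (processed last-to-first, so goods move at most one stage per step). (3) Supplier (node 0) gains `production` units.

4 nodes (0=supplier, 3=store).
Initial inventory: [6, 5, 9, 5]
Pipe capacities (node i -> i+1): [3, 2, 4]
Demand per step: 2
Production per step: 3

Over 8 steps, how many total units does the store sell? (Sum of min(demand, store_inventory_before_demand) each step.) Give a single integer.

Answer: 16

Derivation:
Step 1: sold=2 (running total=2) -> [6 6 7 7]
Step 2: sold=2 (running total=4) -> [6 7 5 9]
Step 3: sold=2 (running total=6) -> [6 8 3 11]
Step 4: sold=2 (running total=8) -> [6 9 2 12]
Step 5: sold=2 (running total=10) -> [6 10 2 12]
Step 6: sold=2 (running total=12) -> [6 11 2 12]
Step 7: sold=2 (running total=14) -> [6 12 2 12]
Step 8: sold=2 (running total=16) -> [6 13 2 12]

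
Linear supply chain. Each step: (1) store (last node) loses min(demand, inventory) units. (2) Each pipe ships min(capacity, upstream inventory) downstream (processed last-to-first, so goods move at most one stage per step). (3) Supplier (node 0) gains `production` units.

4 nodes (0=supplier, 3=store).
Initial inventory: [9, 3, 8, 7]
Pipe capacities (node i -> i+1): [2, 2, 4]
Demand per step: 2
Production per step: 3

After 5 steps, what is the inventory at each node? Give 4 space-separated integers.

Step 1: demand=2,sold=2 ship[2->3]=4 ship[1->2]=2 ship[0->1]=2 prod=3 -> inv=[10 3 6 9]
Step 2: demand=2,sold=2 ship[2->3]=4 ship[1->2]=2 ship[0->1]=2 prod=3 -> inv=[11 3 4 11]
Step 3: demand=2,sold=2 ship[2->3]=4 ship[1->2]=2 ship[0->1]=2 prod=3 -> inv=[12 3 2 13]
Step 4: demand=2,sold=2 ship[2->3]=2 ship[1->2]=2 ship[0->1]=2 prod=3 -> inv=[13 3 2 13]
Step 5: demand=2,sold=2 ship[2->3]=2 ship[1->2]=2 ship[0->1]=2 prod=3 -> inv=[14 3 2 13]

14 3 2 13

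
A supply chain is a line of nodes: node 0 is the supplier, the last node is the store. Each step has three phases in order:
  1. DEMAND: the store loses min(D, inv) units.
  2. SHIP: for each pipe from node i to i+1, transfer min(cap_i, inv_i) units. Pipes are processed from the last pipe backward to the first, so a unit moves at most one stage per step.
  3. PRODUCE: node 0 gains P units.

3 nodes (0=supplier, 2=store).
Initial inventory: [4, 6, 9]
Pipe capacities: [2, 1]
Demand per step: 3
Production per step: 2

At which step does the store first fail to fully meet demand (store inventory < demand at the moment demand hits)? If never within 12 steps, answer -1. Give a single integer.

Step 1: demand=3,sold=3 ship[1->2]=1 ship[0->1]=2 prod=2 -> [4 7 7]
Step 2: demand=3,sold=3 ship[1->2]=1 ship[0->1]=2 prod=2 -> [4 8 5]
Step 3: demand=3,sold=3 ship[1->2]=1 ship[0->1]=2 prod=2 -> [4 9 3]
Step 4: demand=3,sold=3 ship[1->2]=1 ship[0->1]=2 prod=2 -> [4 10 1]
Step 5: demand=3,sold=1 ship[1->2]=1 ship[0->1]=2 prod=2 -> [4 11 1]
Step 6: demand=3,sold=1 ship[1->2]=1 ship[0->1]=2 prod=2 -> [4 12 1]
Step 7: demand=3,sold=1 ship[1->2]=1 ship[0->1]=2 prod=2 -> [4 13 1]
Step 8: demand=3,sold=1 ship[1->2]=1 ship[0->1]=2 prod=2 -> [4 14 1]
Step 9: demand=3,sold=1 ship[1->2]=1 ship[0->1]=2 prod=2 -> [4 15 1]
Step 10: demand=3,sold=1 ship[1->2]=1 ship[0->1]=2 prod=2 -> [4 16 1]
Step 11: demand=3,sold=1 ship[1->2]=1 ship[0->1]=2 prod=2 -> [4 17 1]
Step 12: demand=3,sold=1 ship[1->2]=1 ship[0->1]=2 prod=2 -> [4 18 1]
First stockout at step 5

5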